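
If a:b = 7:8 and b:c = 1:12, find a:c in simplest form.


Given a:b = 7:8 and b:c = 1:12
Make b consistent. Multiply first ratio by 1: a:b = 7:8
Multiply second ratio by 8: b:c = 8:96
Now b = 8 in both, so a:b:c = 7:8:96
Therefore a:c = 7:96
Simplify by GCD: a:c = 7:96

7:96


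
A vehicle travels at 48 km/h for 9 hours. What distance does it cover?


Using distance = speed * time
Speed = 48 km/h
Time = 9 hours
Distance = 48 * 9
= 432 km

432


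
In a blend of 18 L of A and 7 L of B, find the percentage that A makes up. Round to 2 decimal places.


Volume of A = 18 L
Volume of B = 7 L
Total volume = 18 + 7 = 25 L
Percentage of A = (18/25) * 100
= 72.00%

72.00


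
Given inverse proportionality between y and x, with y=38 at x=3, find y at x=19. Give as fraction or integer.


Inverse proportion: y = k/x
Find k: k = 3 * 38 = 114
Compute y at x=19: y = 114/19
y = 6

6


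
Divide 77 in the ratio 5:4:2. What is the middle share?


Ratio = 5:4:2
Total parts = 5 + 4 + 2 = 11
Value per part = 77 / 11 = 7
First share = 5 * 7 = 35
Middle share = 4 * 7 = 28
Third share = 2 * 7 = 14

28


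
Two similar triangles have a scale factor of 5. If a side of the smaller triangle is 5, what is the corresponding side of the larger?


Similar triangles have proportional sides
Scale factor = 5
Smaller side = 5
Corresponding larger side = 5 * 5
= 25

25


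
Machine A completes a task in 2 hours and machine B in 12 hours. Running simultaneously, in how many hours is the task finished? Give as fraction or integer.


Rate of A = 1/2 job per hour
Rate of B = 1/12 job per hour
Combined rate = 1/2 + 1/12
Find common denominator: (12 + 2)/(2*12) = 14/24
Combined rate = 7/12 job per hour
Time together = 1 / (7/12) = 12/7 hours

12/7


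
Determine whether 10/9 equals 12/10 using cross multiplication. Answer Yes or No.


Cross multiply to check 10/9 = 12/10
Left cross product: 10 * 10 = 100
Right cross product: 9 * 12 = 108
100 != 108
Not equal, so proportions differ => No

No


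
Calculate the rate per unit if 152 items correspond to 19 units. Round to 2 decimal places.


Total items = 152
Number of units = 19
Unit rate = 152 / 19
= 8 items per unit

8


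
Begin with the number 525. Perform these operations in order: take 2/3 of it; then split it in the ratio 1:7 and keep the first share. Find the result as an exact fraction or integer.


Start with 525.
Step 1: Take 2/3: 525 * 2/3 = 350
Step 2: Split 1:7, first share = 350 * 1/8 = 175/4
Final result = 175/4

175/4


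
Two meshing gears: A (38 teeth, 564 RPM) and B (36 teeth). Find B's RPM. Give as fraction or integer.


Gear ratio: teeth_A * RPM_A = teeth_B * RPM_B
38 * 564 = 36 * RPM_B
21432 = 36 * RPM_B
RPM_B = 21432 / 36
RPM_B = 1786/3

1786/3


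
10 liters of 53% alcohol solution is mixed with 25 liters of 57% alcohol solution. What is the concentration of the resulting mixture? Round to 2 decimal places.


Solute in mixture 1 = 53% of 10 L = 10*53/100 = 53/10 L
Solute in mixture 2 = 57% of 25 L = 25*57/100 = 57/4 L
Total solute = 53/10 + 57/4 = 391/20 L
Total volume = 10 + 25 = 35 L
Final concentration = 391/20/35 * 100 = 55.86%

55.86


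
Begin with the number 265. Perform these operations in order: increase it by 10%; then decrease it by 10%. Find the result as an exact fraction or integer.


Start with 265.
Step 1: Increase by 10%: 265 * 110/100 = 583/2
Step 2: Decrease by 10%: 583/2 * 90/100 = 5247/20
Final result = 5247/20

5247/20


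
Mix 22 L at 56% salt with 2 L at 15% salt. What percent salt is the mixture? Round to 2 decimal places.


Solute in mixture 1 = 56% of 22 L = 22*56/100 = 308/25 L
Solute in mixture 2 = 15% of 2 L = 2*15/100 = 3/10 L
Total solute = 308/25 + 3/10 = 631/50 L
Total volume = 22 + 2 = 24 L
Final concentration = 631/50/24 * 100 = 52.58%

52.58


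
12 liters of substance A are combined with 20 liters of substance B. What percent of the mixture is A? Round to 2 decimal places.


Volume of A = 12 L
Volume of B = 20 L
Total volume = 12 + 20 = 32 L
Percentage of A = (12/32) * 100
= 37.50%

37.50


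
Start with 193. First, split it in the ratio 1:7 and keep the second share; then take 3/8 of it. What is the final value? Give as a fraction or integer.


Start with 193.
Step 1: Split 1:7, second share = 193 * 7/8 = 1351/8
Step 2: Take 3/8: 1351/8 * 3/8 = 4053/64
Final result = 4053/64

4053/64


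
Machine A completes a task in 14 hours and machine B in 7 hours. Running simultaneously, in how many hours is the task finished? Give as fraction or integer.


Rate of A = 1/14 job per hour
Rate of B = 1/7 job per hour
Combined rate = 1/14 + 1/7
Find common denominator: (7 + 14)/(14*7) = 21/98
Combined rate = 3/14 job per hour
Time together = 1 / (3/14) = 14/3 hours

14/3


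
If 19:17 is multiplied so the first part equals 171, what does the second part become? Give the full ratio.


Original ratio: 19:17
First term target: 171
Scale factor = 171 / 19 = 9
Multiply second term: 17 * 9 = 153
Equivalent ratio = 171:153

171:153


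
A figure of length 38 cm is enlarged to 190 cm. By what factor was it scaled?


Original length = 38 cm
Scaled length = 190 cm
Scale factor = 190 / 38
= 5

5


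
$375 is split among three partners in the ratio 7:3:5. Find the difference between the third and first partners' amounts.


Total parts = 7 + 3 + 5 = 15
Value per part = 375 / 15 = 25
Shares: 7*25=175, 3*25=75, 5*25=125
Third share = 125, first share = 175
Difference = |125 - 175| = 50

50


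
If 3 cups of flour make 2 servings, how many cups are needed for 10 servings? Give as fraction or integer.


Original: 3 cups for 2 servings
Target servings = 10
Scaling factor = 10/2
New amount = 3 * 10/2
= 30/2
= 15 cups

15


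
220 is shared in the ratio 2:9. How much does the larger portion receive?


Total parts = 2 + 9 = 11
Value per part = 220 / 11 = 20
First share = 2 * 20 = 40
Second share = 9 * 20 = 180
Larger share = 180

180


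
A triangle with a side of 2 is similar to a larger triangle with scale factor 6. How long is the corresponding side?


Similar triangles have proportional sides
Scale factor = 6
Smaller side = 2
Corresponding larger side = 2 * 6
= 12

12


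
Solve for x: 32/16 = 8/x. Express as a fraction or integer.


Setting up: 32/16 = 8/x
Cross multiply: 32 * x = 16 * 8
32x = 128
x = 128/32
x = 4

4


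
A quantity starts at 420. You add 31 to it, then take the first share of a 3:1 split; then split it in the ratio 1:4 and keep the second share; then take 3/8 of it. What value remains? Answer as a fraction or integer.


Start with 420.
Step 1: Add 31: 420+31=451; split 3:1 first = 451*3/4 = 1353/4
Step 2: Split 1:4, second share = 1353/4 * 4/5 = 1353/5
Step 3: Take 3/8: 1353/5 * 3/8 = 4059/40
Final result = 4059/40

4059/40


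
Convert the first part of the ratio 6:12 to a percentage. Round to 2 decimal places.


Total parts = 6 + 12 = 18
First part fraction = 6/18
Percentage = (6/18) * 100
= 0.333333 * 100
= 33.33%

33.33


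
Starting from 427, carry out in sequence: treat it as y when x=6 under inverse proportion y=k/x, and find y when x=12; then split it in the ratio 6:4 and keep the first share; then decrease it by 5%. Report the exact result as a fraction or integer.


Start with 427.
Step 1: Inverse prop: k = (427)*6; new y = k/12 = 427*6/12 = 427/2
Step 2: Split 6:4, first share = 427/2 * 6/10 = 1281/10
Step 3: Decrease by 5%: 1281/10 * 95/100 = 24339/200
Final result = 24339/200

24339/200


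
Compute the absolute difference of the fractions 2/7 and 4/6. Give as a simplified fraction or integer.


Simplify: 2/7 = 2/7 and 4/6 = 2/3
Find common denominator: LCD = 21
Convert: 6/21 and 14/21
Difference = |6 - 14|/21 = 8/21
Simplified = 8/21

8/21


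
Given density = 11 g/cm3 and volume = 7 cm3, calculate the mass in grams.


Using mass = density * volume
Density = 11 g/cm3
Volume = 7 cm3
Mass = 11 * 7
= 77 g

77


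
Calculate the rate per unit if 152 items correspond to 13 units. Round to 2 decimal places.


Total items = 152
Number of units = 13
Unit rate = 152 / 13
= 11.69 items per unit

11.69


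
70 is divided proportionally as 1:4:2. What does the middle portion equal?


Ratio = 1:4:2
Total parts = 1 + 4 + 2 = 7
Value per part = 70 / 7 = 10
First share = 1 * 10 = 10
Middle share = 4 * 10 = 40
Third share = 2 * 10 = 20

40


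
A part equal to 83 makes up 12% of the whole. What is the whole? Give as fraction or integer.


Given: 83 is 12% of the whole
Set up: 83 = 12/100 * whole
whole = 83 * 100 / 12
whole = 8300 / 12
whole = 2075/3

2075/3


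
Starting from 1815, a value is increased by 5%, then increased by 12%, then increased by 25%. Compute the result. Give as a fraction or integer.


Start: 1815
Step 1: increase by 5% => multiply by 105/100
  1815 * 105/100 = 7623/4
Step 2: increase by 12% => multiply by 112/100
  7623/4 * 112/100 = 53361/25
Step 3: increase by 25% => multiply by 125/100
  53361/25 * 125/100 = 53361/20
Final value = 53361/20

53361/20


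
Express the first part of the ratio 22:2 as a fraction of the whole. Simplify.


Total parts = 22 + 2 = 24
First part fraction = 22/24
Simplify: 22/24 = 11/12

11/12


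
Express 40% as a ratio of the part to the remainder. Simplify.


Part = 40%, Remainder = 60%
Ratio = 40:60
GCD(40, 60) = 20
Simplify: 2:3 = 2:3

2:3


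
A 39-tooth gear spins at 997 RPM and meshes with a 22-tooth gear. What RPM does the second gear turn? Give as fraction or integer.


Gear ratio: teeth_A * RPM_A = teeth_B * RPM_B
39 * 997 = 22 * RPM_B
38883 = 22 * RPM_B
RPM_B = 38883 / 22
RPM_B = 38883/22

38883/22


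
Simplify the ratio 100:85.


Find GCD(100, 85)
GCD = 5
Divide both by 5: 100/5 = 20, 85/5 = 17
Simplified ratio = 20:17

20:17


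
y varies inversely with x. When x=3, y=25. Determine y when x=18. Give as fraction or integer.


Inverse proportion: y = k/x
Find k: k = 3 * 25 = 75
Compute y at x=18: y = 75/18
y = 25/6

25/6


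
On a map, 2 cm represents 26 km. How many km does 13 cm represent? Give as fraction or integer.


Map scale: 2 cm = 26 km
Measured distance on map = 13 cm
Set up proportion: 13 * 26 / 2
= 338 / 2
= 169 km

169


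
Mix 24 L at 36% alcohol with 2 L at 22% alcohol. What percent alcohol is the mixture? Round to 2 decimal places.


Solute in mixture 1 = 36% of 24 L = 24*36/100 = 216/25 L
Solute in mixture 2 = 22% of 2 L = 2*22/100 = 11/25 L
Total solute = 216/25 + 11/25 = 227/25 L
Total volume = 24 + 2 = 26 L
Final concentration = 227/25/26 * 100 = 34.92%

34.92


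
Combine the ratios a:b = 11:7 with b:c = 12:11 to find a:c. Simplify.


Given a:b = 11:7 and b:c = 12:11
Make b consistent. Multiply first ratio by 12: a:b = 132:84
Multiply second ratio by 7: b:c = 84:77
Now b = 84 in both, so a:b:c = 132:84:77
Therefore a:c = 132:77
Simplify by GCD: a:c = 12:7

12:7


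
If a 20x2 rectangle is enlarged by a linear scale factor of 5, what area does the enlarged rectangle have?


Original dimensions: 20 x 2
Enlargement factor = 5
New width = 20 * 5 = 100
New height = 2 * 5 = 10
New area = 100 * 10 = 1000

1000


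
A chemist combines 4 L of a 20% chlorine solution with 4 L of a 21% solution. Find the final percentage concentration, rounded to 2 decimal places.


Solute in mixture 1 = 20% of 4 L = 4*20/100 = 4/5 L
Solute in mixture 2 = 21% of 4 L = 4*21/100 = 21/25 L
Total solute = 4/5 + 21/25 = 41/25 L
Total volume = 4 + 4 = 8 L
Final concentration = 41/25/8 * 100 = 20.50%

20.50


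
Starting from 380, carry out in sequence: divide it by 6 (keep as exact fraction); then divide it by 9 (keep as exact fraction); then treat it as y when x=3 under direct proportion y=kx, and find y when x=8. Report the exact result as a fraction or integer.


Start with 380.
Step 1: Divide by 6: 380 / 6 = 190/3
Step 2: Divide by 9: 190/3 / 9 = 190/27
Step 3: Direct prop: k = (190/27)/3; new y = k*8 = 190/27*8/3 = 1520/81
Final result = 1520/81

1520/81


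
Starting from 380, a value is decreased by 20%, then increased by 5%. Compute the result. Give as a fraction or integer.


Start: 380
Step 1: decrease by 20% => multiply by 80/100
  380 * 80/100 = 304
Step 2: increase by 5% => multiply by 105/100
  304 * 105/100 = 1596/5
Final value = 1596/5

1596/5


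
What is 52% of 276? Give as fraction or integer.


Compute 52% of 276
Convert percentage: 52% = 52/100
Multiply: 276 * 52/100
= 14352/100
= 3588/25

3588/25


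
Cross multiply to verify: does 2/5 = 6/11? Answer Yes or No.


Cross multiply to check 2/5 = 6/11
Left cross product: 2 * 11 = 22
Right cross product: 5 * 6 = 30
22 != 30
Not equal, so proportions differ => No

No


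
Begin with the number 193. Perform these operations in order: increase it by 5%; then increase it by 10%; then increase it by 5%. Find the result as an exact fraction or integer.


Start with 193.
Step 1: Increase by 5%: 193 * 105/100 = 4053/20
Step 2: Increase by 10%: 4053/20 * 110/100 = 44583/200
Step 3: Increase by 5%: 44583/200 * 105/100 = 936243/4000
Final result = 936243/4000

936243/4000


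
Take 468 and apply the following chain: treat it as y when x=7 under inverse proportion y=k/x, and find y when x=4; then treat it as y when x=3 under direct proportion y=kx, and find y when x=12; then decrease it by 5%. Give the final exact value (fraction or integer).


Start with 468.
Step 1: Inverse prop: k = (468)*7; new y = k/4 = 468*7/4 = 819
Step 2: Direct prop: k = (819)/3; new y = k*12 = 819*12/3 = 3276
Step 3: Decrease by 5%: 3276 * 95/100 = 15561/5
Final result = 15561/5

15561/5


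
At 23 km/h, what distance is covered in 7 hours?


Using distance = speed * time
Speed = 23 km/h
Time = 7 hours
Distance = 23 * 7
= 161 km

161


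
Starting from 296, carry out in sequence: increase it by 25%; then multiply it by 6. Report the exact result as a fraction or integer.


Start with 296.
Step 1: Increase by 25%: 296 * 125/100 = 370
Step 2: Multiply by 6: 370 * 6 = 2220
Final result = 2220

2220


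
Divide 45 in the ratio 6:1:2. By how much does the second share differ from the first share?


Total parts = 6 + 1 + 2 = 9
Value per part = 45 / 9 = 5
Shares: 6*5=30, 1*5=5, 2*5=10
Second share = 5, first share = 30
Difference = |5 - 30| = 25

25


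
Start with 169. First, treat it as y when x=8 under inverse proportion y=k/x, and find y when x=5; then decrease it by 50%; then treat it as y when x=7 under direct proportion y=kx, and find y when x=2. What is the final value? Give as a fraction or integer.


Start with 169.
Step 1: Inverse prop: k = (169)*8; new y = k/5 = 169*8/5 = 1352/5
Step 2: Decrease by 50%: 1352/5 * 50/100 = 676/5
Step 3: Direct prop: k = (676/5)/7; new y = k*2 = 676/5*2/7 = 1352/35
Final result = 1352/35

1352/35


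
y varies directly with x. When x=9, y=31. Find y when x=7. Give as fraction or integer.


Direct proportion: y = kx
Find k: k = 31/9 = 31/9
Compute y at x=7: y = 31/9 * 7
y = 217/9

217/9


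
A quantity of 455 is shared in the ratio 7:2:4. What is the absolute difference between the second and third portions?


Total parts = 7 + 2 + 4 = 13
Value per part = 455 / 13 = 35
Shares: 7*35=245, 2*35=70, 4*35=140
Second share = 70, third share = 140
Difference = |70 - 140| = 70

70


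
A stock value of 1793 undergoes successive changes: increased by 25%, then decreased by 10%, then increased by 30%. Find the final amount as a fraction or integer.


Start: 1793
Step 1: increase by 25% => multiply by 125/100
  1793 * 125/100 = 8965/4
Step 2: decrease by 10% => multiply by 90/100
  8965/4 * 90/100 = 16137/8
Step 3: increase by 30% => multiply by 130/100
  16137/8 * 130/100 = 209781/80
Final value = 209781/80

209781/80


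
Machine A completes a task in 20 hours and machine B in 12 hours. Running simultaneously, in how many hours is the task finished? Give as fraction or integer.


Rate of A = 1/20 job per hour
Rate of B = 1/12 job per hour
Combined rate = 1/20 + 1/12
Find common denominator: (12 + 20)/(20*12) = 32/240
Combined rate = 2/15 job per hour
Time together = 1 / (2/15) = 15/2 hours

15/2


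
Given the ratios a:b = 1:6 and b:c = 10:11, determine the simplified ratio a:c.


Given a:b = 1:6 and b:c = 10:11
Make b consistent. Multiply first ratio by 10: a:b = 10:60
Multiply second ratio by 6: b:c = 60:66
Now b = 60 in both, so a:b:c = 10:60:66
Therefore a:c = 10:66
Simplify by GCD: a:c = 5:33

5:33


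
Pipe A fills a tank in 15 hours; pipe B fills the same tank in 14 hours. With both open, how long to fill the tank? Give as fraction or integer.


Rate of A = 1/15 job per hour
Rate of B = 1/14 job per hour
Combined rate = 1/15 + 1/14
Find common denominator: (14 + 15)/(15*14) = 29/210
Combined rate = 29/210 job per hour
Time together = 1 / (29/210) = 210/29 hours

210/29


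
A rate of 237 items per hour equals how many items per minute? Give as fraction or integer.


Converting from per hour to per minute
Rate = 237 items per hour
Divide by 60: 237/60
= 79/20 items per minute

79/20


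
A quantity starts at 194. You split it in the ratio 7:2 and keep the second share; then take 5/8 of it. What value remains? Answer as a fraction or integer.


Start with 194.
Step 1: Split 7:2, second share = 194 * 2/9 = 388/9
Step 2: Take 5/8: 388/9 * 5/8 = 485/18
Final result = 485/18

485/18


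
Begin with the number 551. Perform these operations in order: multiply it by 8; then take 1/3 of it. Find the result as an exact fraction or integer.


Start with 551.
Step 1: Multiply by 8: 551 * 8 = 4408
Step 2: Take 1/3: 4408 * 1/3 = 4408/3
Final result = 4408/3

4408/3


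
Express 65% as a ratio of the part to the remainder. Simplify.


Part = 65%, Remainder = 35%
Ratio = 65:35
GCD(65, 35) = 5
Simplify: 13:7 = 13:7

13:7


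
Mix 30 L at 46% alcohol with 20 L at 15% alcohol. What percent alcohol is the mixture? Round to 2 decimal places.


Solute in mixture 1 = 46% of 30 L = 30*46/100 = 69/5 L
Solute in mixture 2 = 15% of 20 L = 20*15/100 = 3 L
Total solute = 69/5 + 3 = 84/5 L
Total volume = 30 + 20 = 50 L
Final concentration = 84/5/50 * 100 = 33.60%

33.60


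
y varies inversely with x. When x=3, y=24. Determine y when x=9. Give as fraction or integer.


Inverse proportion: y = k/x
Find k: k = 3 * 24 = 72
Compute y at x=9: y = 72/9
y = 8

8


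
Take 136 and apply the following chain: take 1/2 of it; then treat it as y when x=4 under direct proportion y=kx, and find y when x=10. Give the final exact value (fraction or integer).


Start with 136.
Step 1: Take 1/2: 136 * 1/2 = 68
Step 2: Direct prop: k = (68)/4; new y = k*10 = 68*10/4 = 170
Final result = 170

170


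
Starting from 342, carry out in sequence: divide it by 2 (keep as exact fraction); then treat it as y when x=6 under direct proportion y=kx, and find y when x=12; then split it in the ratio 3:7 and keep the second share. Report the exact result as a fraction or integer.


Start with 342.
Step 1: Divide by 2: 342 / 2 = 171
Step 2: Direct prop: k = (171)/6; new y = k*12 = 171*12/6 = 342
Step 3: Split 3:7, second share = 342 * 7/10 = 1197/5
Final result = 1197/5

1197/5


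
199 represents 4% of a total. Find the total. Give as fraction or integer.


Given: 199 is 4% of the whole
Set up: 199 = 4/100 * whole
whole = 199 * 100 / 4
whole = 19900 / 4
whole = 4975

4975


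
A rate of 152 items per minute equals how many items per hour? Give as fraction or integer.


Converting from per minute to per hour
Rate = 152 items per minute
Multiply by 60: 152 * 60
= 9120 items per hour

9120


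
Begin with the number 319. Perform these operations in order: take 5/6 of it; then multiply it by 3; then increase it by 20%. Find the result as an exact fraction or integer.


Start with 319.
Step 1: Take 5/6: 319 * 5/6 = 1595/6
Step 2: Multiply by 3: 1595/6 * 3 = 1595/2
Step 3: Increase by 20%: 1595/2 * 120/100 = 957
Final result = 957

957


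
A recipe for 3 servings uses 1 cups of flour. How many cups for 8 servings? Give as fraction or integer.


Original: 1 cups for 3 servings
Target servings = 8
Scaling factor = 8/3
New amount = 1 * 8/3
= 8/3
= 8/3 cups

8/3


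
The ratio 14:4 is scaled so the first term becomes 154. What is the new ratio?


Original ratio: 14:4
First term target: 154
Scale factor = 154 / 14 = 11
Multiply second term: 4 * 11 = 44
Equivalent ratio = 154:44

154:44


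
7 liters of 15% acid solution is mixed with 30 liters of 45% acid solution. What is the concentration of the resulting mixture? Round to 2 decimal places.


Solute in mixture 1 = 15% of 7 L = 7*15/100 = 21/20 L
Solute in mixture 2 = 45% of 30 L = 30*45/100 = 27/2 L
Total solute = 21/20 + 27/2 = 291/20 L
Total volume = 7 + 30 = 37 L
Final concentration = 291/20/37 * 100 = 39.32%

39.32


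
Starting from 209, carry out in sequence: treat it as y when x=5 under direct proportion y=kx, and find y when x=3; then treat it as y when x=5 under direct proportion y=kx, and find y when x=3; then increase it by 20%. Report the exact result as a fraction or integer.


Start with 209.
Step 1: Direct prop: k = (209)/5; new y = k*3 = 209*3/5 = 627/5
Step 2: Direct prop: k = (627/5)/5; new y = k*3 = 627/5*3/5 = 1881/25
Step 3: Increase by 20%: 1881/25 * 120/100 = 11286/125
Final result = 11286/125

11286/125


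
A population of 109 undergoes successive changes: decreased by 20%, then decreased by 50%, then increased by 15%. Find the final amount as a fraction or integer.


Start: 109
Step 1: decrease by 20% => multiply by 80/100
  109 * 80/100 = 436/5
Step 2: decrease by 50% => multiply by 50/100
  436/5 * 50/100 = 218/5
Step 3: increase by 15% => multiply by 115/100
  218/5 * 115/100 = 2507/50
Final value = 2507/50

2507/50


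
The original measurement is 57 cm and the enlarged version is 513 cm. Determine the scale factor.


Original length = 57 cm
Scaled length = 513 cm
Scale factor = 513 / 57
= 9

9


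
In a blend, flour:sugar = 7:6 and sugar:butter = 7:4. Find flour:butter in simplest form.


Given a:b = 7:6 and b:c = 7:4
Make b consistent. Multiply first ratio by 7: a:b = 49:42
Multiply second ratio by 6: b:c = 42:24
Now b = 42 in both, so a:b:c = 49:42:24
Therefore a:c = 49:24
Simplify by GCD: a:c = 49:24

49:24


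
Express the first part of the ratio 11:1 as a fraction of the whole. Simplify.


Total parts = 11 + 1 = 12
First part fraction = 11/12
Simplify: 11/12 = 11/12

11/12


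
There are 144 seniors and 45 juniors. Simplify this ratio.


Find GCD(144, 45)
GCD = 9
Divide both by 9: 144/9 = 16, 45/9 = 5
Simplified ratio = 16:5

16:5


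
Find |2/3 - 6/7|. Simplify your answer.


Simplify: 2/3 = 2/3 and 6/7 = 6/7
Find common denominator: LCD = 21
Convert: 14/21 and 18/21
Difference = |14 - 18|/21 = 4/21
Simplified = 4/21

4/21


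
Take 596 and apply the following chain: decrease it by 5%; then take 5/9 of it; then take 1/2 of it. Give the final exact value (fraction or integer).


Start with 596.
Step 1: Decrease by 5%: 596 * 95/100 = 2831/5
Step 2: Take 5/9: 2831/5 * 5/9 = 2831/9
Step 3: Take 1/2: 2831/9 * 1/2 = 2831/18
Final result = 2831/18

2831/18


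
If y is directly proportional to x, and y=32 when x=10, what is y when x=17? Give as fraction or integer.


Direct proportion: y = kx
Find k: k = 32/10 = 16/5
Compute y at x=17: y = 16/5 * 17
y = 272/5

272/5


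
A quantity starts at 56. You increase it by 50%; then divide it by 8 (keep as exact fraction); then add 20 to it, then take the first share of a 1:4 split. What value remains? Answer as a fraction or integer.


Start with 56.
Step 1: Increase by 50%: 56 * 150/100 = 84
Step 2: Divide by 8: 84 / 8 = 21/2
Step 3: Add 20: 21/2+20=61/2; split 1:4 first = 61/2*1/5 = 61/10
Final result = 61/10

61/10


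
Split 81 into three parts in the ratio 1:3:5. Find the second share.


Ratio = 1:3:5
Total parts = 1 + 3 + 5 = 9
Value per part = 81 / 9 = 9
First share = 1 * 9 = 9
Middle share = 3 * 9 = 27
Third share = 5 * 9 = 45

27


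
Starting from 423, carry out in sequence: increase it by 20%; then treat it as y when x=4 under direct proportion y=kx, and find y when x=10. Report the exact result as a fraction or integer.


Start with 423.
Step 1: Increase by 20%: 423 * 120/100 = 2538/5
Step 2: Direct prop: k = (2538/5)/4; new y = k*10 = 2538/5*10/4 = 1269
Final result = 1269

1269


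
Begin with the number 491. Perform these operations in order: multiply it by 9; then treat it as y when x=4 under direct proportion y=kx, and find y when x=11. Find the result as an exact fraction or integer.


Start with 491.
Step 1: Multiply by 9: 491 * 9 = 4419
Step 2: Direct prop: k = (4419)/4; new y = k*11 = 4419*11/4 = 48609/4
Final result = 48609/4

48609/4


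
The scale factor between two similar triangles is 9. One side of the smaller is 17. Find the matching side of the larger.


Similar triangles have proportional sides
Scale factor = 9
Smaller side = 17
Corresponding larger side = 17 * 9
= 153

153


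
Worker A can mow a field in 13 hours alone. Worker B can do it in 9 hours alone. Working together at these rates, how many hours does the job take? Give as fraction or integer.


Rate of A = 1/13 job per hour
Rate of B = 1/9 job per hour
Combined rate = 1/13 + 1/9
Find common denominator: (9 + 13)/(13*9) = 22/117
Combined rate = 22/117 job per hour
Time together = 1 / (22/117) = 117/22 hours

117/22


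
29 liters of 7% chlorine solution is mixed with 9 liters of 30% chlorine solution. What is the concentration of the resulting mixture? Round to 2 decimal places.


Solute in mixture 1 = 7% of 29 L = 29*7/100 = 203/100 L
Solute in mixture 2 = 30% of 9 L = 9*30/100 = 27/10 L
Total solute = 203/100 + 27/10 = 473/100 L
Total volume = 29 + 9 = 38 L
Final concentration = 473/100/38 * 100 = 12.45%

12.45


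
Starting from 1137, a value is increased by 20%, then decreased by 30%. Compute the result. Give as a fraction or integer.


Start: 1137
Step 1: increase by 20% => multiply by 120/100
  1137 * 120/100 = 6822/5
Step 2: decrease by 30% => multiply by 70/100
  6822/5 * 70/100 = 23877/25
Final value = 23877/25

23877/25


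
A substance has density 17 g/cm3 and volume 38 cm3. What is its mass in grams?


Using mass = density * volume
Density = 17 g/cm3
Volume = 38 cm3
Mass = 17 * 38
= 646 g

646


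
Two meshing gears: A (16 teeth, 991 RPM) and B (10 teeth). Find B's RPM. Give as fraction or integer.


Gear ratio: teeth_A * RPM_A = teeth_B * RPM_B
16 * 991 = 10 * RPM_B
15856 = 10 * RPM_B
RPM_B = 15856 / 10
RPM_B = 7928/5

7928/5


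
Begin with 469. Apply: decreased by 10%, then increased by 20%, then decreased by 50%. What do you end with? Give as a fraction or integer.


Start: 469
Step 1: decrease by 10% => multiply by 90/100
  469 * 90/100 = 4221/10
Step 2: increase by 20% => multiply by 120/100
  4221/10 * 120/100 = 12663/25
Step 3: decrease by 50% => multiply by 50/100
  12663/25 * 50/100 = 12663/50
Final value = 12663/50

12663/50


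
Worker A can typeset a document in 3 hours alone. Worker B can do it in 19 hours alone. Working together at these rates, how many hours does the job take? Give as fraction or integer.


Rate of A = 1/3 job per hour
Rate of B = 1/19 job per hour
Combined rate = 1/3 + 1/19
Find common denominator: (19 + 3)/(3*19) = 22/57
Combined rate = 22/57 job per hour
Time together = 1 / (22/57) = 57/22 hours

57/22


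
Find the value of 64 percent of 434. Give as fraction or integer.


Compute 64% of 434
Convert percentage: 64% = 64/100
Multiply: 434 * 64/100
= 27776/100
= 6944/25

6944/25


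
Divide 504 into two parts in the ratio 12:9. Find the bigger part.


Total parts = 12 + 9 = 21
Value per part = 504 / 21 = 24
First share = 12 * 24 = 288
Second share = 9 * 24 = 216
Larger share = 288

288


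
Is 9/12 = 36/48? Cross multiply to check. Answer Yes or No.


Cross multiply to check 9/12 = 36/48
Left cross product: 9 * 48 = 432
Right cross product: 12 * 36 = 432
432 = 432
Equal, so proportions match => Yes

Yes


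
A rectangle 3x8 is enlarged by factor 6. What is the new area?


Original dimensions: 3 x 8
Enlargement factor = 6
New width = 3 * 6 = 18
New height = 8 * 6 = 48
New area = 18 * 48 = 864

864


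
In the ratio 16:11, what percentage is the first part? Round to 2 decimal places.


Total parts = 16 + 11 = 27
First part fraction = 16/27
Percentage = (16/27) * 100
= 0.592593 * 100
= 59.26%

59.26


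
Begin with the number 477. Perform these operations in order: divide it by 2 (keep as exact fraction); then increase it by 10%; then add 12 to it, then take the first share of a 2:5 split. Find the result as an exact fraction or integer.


Start with 477.
Step 1: Divide by 2: 477 / 2 = 477/2
Step 2: Increase by 10%: 477/2 * 110/100 = 5247/20
Step 3: Add 12: 5247/20+12=5487/20; split 2:5 first = 5487/20*2/7 = 5487/70
Final result = 5487/70

5487/70


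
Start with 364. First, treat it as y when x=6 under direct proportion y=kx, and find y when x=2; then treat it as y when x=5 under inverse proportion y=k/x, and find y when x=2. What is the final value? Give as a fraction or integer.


Start with 364.
Step 1: Direct prop: k = (364)/6; new y = k*2 = 364*2/6 = 364/3
Step 2: Inverse prop: k = (364/3)*5; new y = k/2 = 364/3*5/2 = 910/3
Final result = 910/3

910/3


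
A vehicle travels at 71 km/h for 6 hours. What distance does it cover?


Using distance = speed * time
Speed = 71 km/h
Time = 6 hours
Distance = 71 * 6
= 426 km

426


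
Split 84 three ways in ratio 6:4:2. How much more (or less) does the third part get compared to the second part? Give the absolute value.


Total parts = 6 + 4 + 2 = 12
Value per part = 84 / 12 = 7
Shares: 6*7=42, 4*7=28, 2*7=14
Third share = 14, second share = 28
Difference = |14 - 28| = 14

14


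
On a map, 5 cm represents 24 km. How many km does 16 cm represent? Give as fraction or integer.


Map scale: 5 cm = 24 km
Measured distance on map = 16 cm
Set up proportion: 16 * 24 / 5
= 384 / 5
= 384/5 km

384/5


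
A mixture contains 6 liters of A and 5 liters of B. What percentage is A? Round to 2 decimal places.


Volume of A = 6 L
Volume of B = 5 L
Total volume = 6 + 5 = 11 L
Percentage of A = (6/11) * 100
= 54.55%

54.55


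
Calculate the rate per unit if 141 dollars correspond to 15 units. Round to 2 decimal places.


Total dollars = 141
Number of units = 15
Unit rate = 141 / 15
= 9.40 dollars per unit

9.40


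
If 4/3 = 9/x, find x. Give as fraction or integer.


Setting up: 4/3 = 9/x
Cross multiply: 4 * x = 3 * 9
4x = 27
x = 27/4
x = 27/4

27/4


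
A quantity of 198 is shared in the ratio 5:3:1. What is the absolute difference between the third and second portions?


Total parts = 5 + 3 + 1 = 9
Value per part = 198 / 9 = 22
Shares: 5*22=110, 3*22=66, 1*22=22
Third share = 22, second share = 66
Difference = |22 - 66| = 44

44


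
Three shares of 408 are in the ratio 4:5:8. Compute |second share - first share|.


Total parts = 4 + 5 + 8 = 17
Value per part = 408 / 17 = 24
Shares: 4*24=96, 5*24=120, 8*24=192
Second share = 120, first share = 96
Difference = |120 - 96| = 24

24


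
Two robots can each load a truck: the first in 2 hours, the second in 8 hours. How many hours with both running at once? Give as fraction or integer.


Rate of A = 1/2 job per hour
Rate of B = 1/8 job per hour
Combined rate = 1/2 + 1/8
Find common denominator: (8 + 2)/(2*8) = 10/16
Combined rate = 5/8 job per hour
Time together = 1 / (5/8) = 8/5 hours

8/5


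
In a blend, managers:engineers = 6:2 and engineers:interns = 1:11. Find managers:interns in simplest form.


Given a:b = 6:2 and b:c = 1:11
Make b consistent. Multiply first ratio by 1: a:b = 6:2
Multiply second ratio by 2: b:c = 2:22
Now b = 2 in both, so a:b:c = 6:2:22
Therefore a:c = 6:22
Simplify by GCD: a:c = 3:11

3:11


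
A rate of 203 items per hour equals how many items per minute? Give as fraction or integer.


Converting from per hour to per minute
Rate = 203 items per hour
Divide by 60: 203/60
= 203/60 items per minute

203/60


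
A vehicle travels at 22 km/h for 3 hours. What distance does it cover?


Using distance = speed * time
Speed = 22 km/h
Time = 3 hours
Distance = 22 * 3
= 66 km

66


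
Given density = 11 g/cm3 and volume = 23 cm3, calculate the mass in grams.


Using mass = density * volume
Density = 11 g/cm3
Volume = 23 cm3
Mass = 11 * 23
= 253 g

253


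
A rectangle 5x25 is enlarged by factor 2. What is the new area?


Original dimensions: 5 x 25
Enlargement factor = 2
New width = 5 * 2 = 10
New height = 25 * 2 = 50
New area = 10 * 50 = 500

500


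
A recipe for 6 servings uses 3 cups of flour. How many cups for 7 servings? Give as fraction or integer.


Original: 3 cups for 6 servings
Target servings = 7
Scaling factor = 7/6
New amount = 3 * 7/6
= 21/6
= 7/2 cups

7/2


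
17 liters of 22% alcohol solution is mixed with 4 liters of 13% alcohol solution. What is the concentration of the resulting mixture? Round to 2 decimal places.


Solute in mixture 1 = 22% of 17 L = 17*22/100 = 187/50 L
Solute in mixture 2 = 13% of 4 L = 4*13/100 = 13/25 L
Total solute = 187/50 + 13/25 = 213/50 L
Total volume = 17 + 4 = 21 L
Final concentration = 213/50/21 * 100 = 20.29%

20.29


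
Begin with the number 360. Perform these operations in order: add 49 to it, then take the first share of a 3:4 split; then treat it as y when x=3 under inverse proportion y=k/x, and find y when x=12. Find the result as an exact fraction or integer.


Start with 360.
Step 1: Add 49: 360+49=409; split 3:4 first = 409*3/7 = 1227/7
Step 2: Inverse prop: k = (1227/7)*3; new y = k/12 = 1227/7*3/12 = 1227/28
Final result = 1227/28

1227/28


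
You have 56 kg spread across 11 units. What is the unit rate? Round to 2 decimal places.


Total kg = 56
Number of units = 11
Unit rate = 56 / 11
= 5.09 kg per unit

5.09


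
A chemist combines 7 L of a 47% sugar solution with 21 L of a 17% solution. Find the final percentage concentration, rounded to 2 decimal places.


Solute in mixture 1 = 47% of 7 L = 7*47/100 = 329/100 L
Solute in mixture 2 = 17% of 21 L = 21*17/100 = 357/100 L
Total solute = 329/100 + 357/100 = 343/50 L
Total volume = 7 + 21 = 28 L
Final concentration = 343/50/28 * 100 = 24.50%

24.50


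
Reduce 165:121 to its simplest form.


Find GCD(165, 121)
GCD = 11
Divide both by 11: 165/11 = 15, 121/11 = 11
Simplified ratio = 15:11

15:11


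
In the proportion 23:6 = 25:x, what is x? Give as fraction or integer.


Setting up: 23/6 = 25/x
Cross multiply: 23 * x = 6 * 25
23x = 150
x = 150/23
x = 150/23

150/23


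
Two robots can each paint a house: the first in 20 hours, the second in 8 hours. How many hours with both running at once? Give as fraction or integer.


Rate of A = 1/20 job per hour
Rate of B = 1/8 job per hour
Combined rate = 1/20 + 1/8
Find common denominator: (8 + 20)/(20*8) = 28/160
Combined rate = 7/40 job per hour
Time together = 1 / (7/40) = 40/7 hours

40/7


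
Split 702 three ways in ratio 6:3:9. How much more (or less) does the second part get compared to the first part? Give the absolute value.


Total parts = 6 + 3 + 9 = 18
Value per part = 702 / 18 = 39
Shares: 6*39=234, 3*39=117, 9*39=351
Second share = 117, first share = 234
Difference = |117 - 234| = 117

117


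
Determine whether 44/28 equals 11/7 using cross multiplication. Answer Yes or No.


Cross multiply to check 44/28 = 11/7
Left cross product: 44 * 7 = 308
Right cross product: 28 * 11 = 308
308 = 308
Equal, so proportions match => Yes

Yes


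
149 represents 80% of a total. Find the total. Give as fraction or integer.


Given: 149 is 80% of the whole
Set up: 149 = 80/100 * whole
whole = 149 * 100 / 80
whole = 14900 / 80
whole = 745/4

745/4


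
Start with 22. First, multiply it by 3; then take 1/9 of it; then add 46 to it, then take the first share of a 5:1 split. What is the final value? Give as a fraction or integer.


Start with 22.
Step 1: Multiply by 3: 22 * 3 = 66
Step 2: Take 1/9: 66 * 1/9 = 22/3
Step 3: Add 46: 22/3+46=160/3; split 5:1 first = 160/3*5/6 = 400/9
Final result = 400/9

400/9


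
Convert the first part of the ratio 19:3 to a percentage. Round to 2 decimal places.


Total parts = 19 + 3 = 22
First part fraction = 19/22
Percentage = (19/22) * 100
= 0.863636 * 100
= 86.36%

86.36


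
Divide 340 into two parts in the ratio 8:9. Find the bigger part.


Total parts = 8 + 9 = 17
Value per part = 340 / 17 = 20
First share = 8 * 20 = 160
Second share = 9 * 20 = 180
Larger share = 180

180


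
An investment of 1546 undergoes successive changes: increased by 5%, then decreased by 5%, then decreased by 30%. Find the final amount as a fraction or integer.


Start: 1546
Step 1: increase by 5% => multiply by 105/100
  1546 * 105/100 = 16233/10
Step 2: decrease by 5% => multiply by 95/100
  16233/10 * 95/100 = 308427/200
Step 3: decrease by 30% => multiply by 70/100
  308427/200 * 70/100 = 2158989/2000
Final value = 2158989/2000

2158989/2000


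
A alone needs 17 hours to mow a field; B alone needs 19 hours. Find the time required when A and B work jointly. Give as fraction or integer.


Rate of A = 1/17 job per hour
Rate of B = 1/19 job per hour
Combined rate = 1/17 + 1/19
Find common denominator: (19 + 17)/(17*19) = 36/323
Combined rate = 36/323 job per hour
Time together = 1 / (36/323) = 323/36 hours

323/36


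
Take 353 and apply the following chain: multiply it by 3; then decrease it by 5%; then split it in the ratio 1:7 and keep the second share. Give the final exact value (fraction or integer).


Start with 353.
Step 1: Multiply by 3: 353 * 3 = 1059
Step 2: Decrease by 5%: 1059 * 95/100 = 20121/20
Step 3: Split 1:7, second share = 20121/20 * 7/8 = 140847/160
Final result = 140847/160

140847/160


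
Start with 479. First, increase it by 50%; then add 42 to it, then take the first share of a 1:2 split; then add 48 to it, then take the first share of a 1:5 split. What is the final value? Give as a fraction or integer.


Start with 479.
Step 1: Increase by 50%: 479 * 150/100 = 1437/2
Step 2: Add 42: 1437/2+42=1521/2; split 1:2 first = 1521/2*1/3 = 507/2
Step 3: Add 48: 507/2+48=603/2; split 1:5 first = 603/2*1/6 = 201/4
Final result = 201/4

201/4


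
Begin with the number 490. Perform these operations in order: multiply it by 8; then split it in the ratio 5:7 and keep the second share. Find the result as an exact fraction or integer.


Start with 490.
Step 1: Multiply by 8: 490 * 8 = 3920
Step 2: Split 5:7, second share = 3920 * 7/12 = 6860/3
Final result = 6860/3

6860/3


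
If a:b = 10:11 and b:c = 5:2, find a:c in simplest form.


Given a:b = 10:11 and b:c = 5:2
Make b consistent. Multiply first ratio by 5: a:b = 50:55
Multiply second ratio by 11: b:c = 55:22
Now b = 55 in both, so a:b:c = 50:55:22
Therefore a:c = 50:22
Simplify by GCD: a:c = 25:11

25:11


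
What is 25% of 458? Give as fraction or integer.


Compute 25% of 458
Convert percentage: 25% = 25/100
Multiply: 458 * 25/100
= 11450/100
= 229/2

229/2


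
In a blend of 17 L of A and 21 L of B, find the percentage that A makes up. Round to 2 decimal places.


Volume of A = 17 L
Volume of B = 21 L
Total volume = 17 + 21 = 38 L
Percentage of A = (17/38) * 100
= 44.74%

44.74


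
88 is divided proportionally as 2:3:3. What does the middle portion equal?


Ratio = 2:3:3
Total parts = 2 + 3 + 3 = 8
Value per part = 88 / 8 = 11
First share = 2 * 11 = 22
Middle share = 3 * 11 = 33
Third share = 3 * 11 = 33

33


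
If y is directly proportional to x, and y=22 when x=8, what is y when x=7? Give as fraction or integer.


Direct proportion: y = kx
Find k: k = 22/8 = 11/4
Compute y at x=7: y = 11/4 * 7
y = 77/4

77/4


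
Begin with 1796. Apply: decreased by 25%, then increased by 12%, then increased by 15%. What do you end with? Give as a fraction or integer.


Start: 1796
Step 1: decrease by 25% => multiply by 75/100
  1796 * 75/100 = 1347
Step 2: increase by 12% => multiply by 112/100
  1347 * 112/100 = 37716/25
Step 3: increase by 15% => multiply by 115/100
  37716/25 * 115/100 = 216867/125
Final value = 216867/125

216867/125
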